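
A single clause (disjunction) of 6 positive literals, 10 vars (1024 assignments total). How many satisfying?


Step 1: Total=2^10=1024
Step 2: Unsat when all 6 false: 2^4=16
Step 3: Sat=1024-16=1008

1008


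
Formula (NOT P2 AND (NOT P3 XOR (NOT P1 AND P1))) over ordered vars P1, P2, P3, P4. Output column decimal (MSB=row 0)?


Formula: (NOT P2 AND (NOT P3 XOR (NOT P1 AND P1))) over P1, P2, P3, P4 (16 rows)
Evaluate each row (bits = P1,P2,P3,P4, MSB first):
  row 0 [0000]: (NOT 0 AND (NOT 0 XOR (NOT 0 AND 0))) -> 1
  row 1 [0001]: (NOT 0 AND (NOT 0 XOR (NOT 0 AND 0))) -> 1
  row 2 [0010]: (NOT 0 AND (NOT 1 XOR (NOT 0 AND 0))) -> 0
  row 3 [0011]: (NOT 0 AND (NOT 1 XOR (NOT 0 AND 0))) -> 0
  row 4 [0100]: (NOT 1 AND (NOT 0 XOR (NOT 0 AND 0))) -> 0
  row 5 [0101]: (NOT 1 AND (NOT 0 XOR (NOT 0 AND 0))) -> 0
  row 6 [0110]: (NOT 1 AND (NOT 1 XOR (NOT 0 AND 0))) -> 0
  row 7 [0111]: (NOT 1 AND (NOT 1 XOR (NOT 0 AND 0))) -> 0
  row 8 [1000]: (NOT 0 AND (NOT 0 XOR (NOT 1 AND 1))) -> 1
  row 9 [1001]: (NOT 0 AND (NOT 0 XOR (NOT 1 AND 1))) -> 1
  row 10 [1010]: (NOT 0 AND (NOT 1 XOR (NOT 1 AND 1))) -> 0
  row 11 [1011]: (NOT 0 AND (NOT 1 XOR (NOT 1 AND 1))) -> 0
  row 12 [1100]: (NOT 1 AND (NOT 0 XOR (NOT 1 AND 1))) -> 0
  row 13 [1101]: (NOT 1 AND (NOT 0 XOR (NOT 1 AND 1))) -> 0
  row 14 [1110]: (NOT 1 AND (NOT 1 XOR (NOT 1 AND 1))) -> 0
  row 15 [1111]: (NOT 1 AND (NOT 1 XOR (NOT 1 AND 1))) -> 0
Full result column, 4 rows per line (P1,P2 fixed per line; P3,P4 runs 00..11 left to right):
  rows 0-3 [P1,P2=00]: 1100  = hex C
  rows 4-7 [P1,P2=01]: 0000  = hex 0
  rows 8-11 [P1,P2=10]: 1100  = hex C
  rows 12-15 [P1,P2=11]: 0000  = hex 0
Output column (row 0 .. row 15) = 1100000011000000
Output column grouped in 4s = 1100 0000 1100 0000 = 0xC0C0
Convert to decimal digit by digit (value = value*16 + digit):
  C -> 12
  12*16 + 0 = 192
  192*16 + 12 (C) = 3084
  3084*16 + 0 = 49344
Decimal = 49344

49344


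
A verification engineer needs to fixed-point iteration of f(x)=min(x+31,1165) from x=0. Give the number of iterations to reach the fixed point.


Step 1: x=0, cap=1165, increment=31
Step 2: x grows by 31 each step until capped at 1165; fixed point is x=1165
Step 3: iterations = ceil(1165/31) = 38

38


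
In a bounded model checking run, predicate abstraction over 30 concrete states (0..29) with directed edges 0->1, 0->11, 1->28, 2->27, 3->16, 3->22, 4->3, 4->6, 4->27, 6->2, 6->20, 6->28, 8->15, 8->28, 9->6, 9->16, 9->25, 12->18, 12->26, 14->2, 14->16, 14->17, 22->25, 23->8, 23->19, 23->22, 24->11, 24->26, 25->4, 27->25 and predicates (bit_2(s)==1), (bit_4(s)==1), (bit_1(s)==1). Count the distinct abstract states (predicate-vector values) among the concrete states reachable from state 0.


BFS from 0:
Concrete reachable: {0, 1, 11, 28}
Abstract via predicates (bit_2(s)==1), (bit_4(s)==1), (bit_1(s)==1):
  (0,0,0) <- {0, 1}
  (0,0,1) <- {11}
  (1,1,0) <- {28}
Distinct abstract states = 3

3


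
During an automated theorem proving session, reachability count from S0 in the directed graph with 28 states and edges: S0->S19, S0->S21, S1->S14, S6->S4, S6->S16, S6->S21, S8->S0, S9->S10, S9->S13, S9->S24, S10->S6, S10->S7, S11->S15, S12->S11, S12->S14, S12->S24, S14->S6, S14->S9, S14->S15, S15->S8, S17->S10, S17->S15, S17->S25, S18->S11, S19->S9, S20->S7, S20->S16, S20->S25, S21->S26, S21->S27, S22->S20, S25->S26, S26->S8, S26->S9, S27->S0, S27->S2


BFS from S0:
  layer 0: {S0}
  layer 1: {S19, S21}
  layer 2: {S9, S26, S27}
  layer 3: {S2, S8, S10, S13, S24}
  layer 4: {S6, S7}
  layer 5: {S4, S16}
Reachable set: {S0, S2, S4, S6, S7, S8, S9, S10, S13, S16, S19, S21, S24, S26, S27}
Count = 15

15


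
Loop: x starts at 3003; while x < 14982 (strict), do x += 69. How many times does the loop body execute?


Step 1: x goes from 3003 toward 14982 by 69; the body runs while x<14982, so iterations = ceil((bound-start)/step)
Step 2: Distance=11979
Step 3: ceil(11979/69)=174

174


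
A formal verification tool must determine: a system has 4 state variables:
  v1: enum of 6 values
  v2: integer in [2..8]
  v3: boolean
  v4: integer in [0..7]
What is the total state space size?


State space = product of domain sizes of all variables.
Domain sizes:
  v1 (enum of 6 values): 6
  v2 (integer in [2..8]): 7
  v3 (boolean): 2
  v4 (integer in [0..7]): 8
Product = 6 * 7 * 2 * 8 = 672

672


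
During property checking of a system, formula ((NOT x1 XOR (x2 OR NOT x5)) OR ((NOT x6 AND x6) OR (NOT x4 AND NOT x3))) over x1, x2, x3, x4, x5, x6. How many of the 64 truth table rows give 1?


Formula: ((NOT x1 XOR (x2 OR NOT x5)) OR ((NOT x6 AND x6) OR (NOT x4 AND NOT x3))) over 6 vars (64 rows)
Evaluate each row (x1, x2, x3, x4, x5, x6 as bits, MSB first):
  row 0 [000000]: ((NOT 0 XOR (0 OR NOT 0)) OR ((NOT 0 AND 0) OR (NOT 0 AND NOT 0))) -> 1
  row 1 [000001]: ((NOT 0 XOR (0 OR NOT 0)) OR ((NOT 1 AND 1) OR (NOT 0 AND NOT 0))) -> 1
  row 2 [000010]: ((NOT 0 XOR (0 OR NOT 1)) OR ((NOT 0 AND 0) OR (NOT 0 AND NOT 0))) -> 1
  row 3 [000011]: ((NOT 0 XOR (0 OR NOT 1)) OR ((NOT 1 AND 1) OR (NOT 0 AND NOT 0))) -> 1
  row 4 [000100]: ((NOT 0 XOR (0 OR NOT 0)) OR ((NOT 0 AND 0) OR (NOT 1 AND NOT 0))) -> 0
  (every remaining row is evaluated the same way; all 64 results are listed next)
Full result column, 8 rows per line (x1,x2,x3 fixed per line; x4,x5,x6 runs 000..111 left to right):
  rows 0-7 [x1,x2,x3=000]: 11110011  (ones: 6)
  rows 8-15 [x1,x2,x3=001]: 00110011  (ones: 4)
  rows 16-23 [x1,x2,x3=010]: 11110000  (ones: 4)
  rows 24-31 [x1,x2,x3=011]: 00000000  (ones: 0)
  rows 32-39 [x1,x2,x3=100]: 11111100  (ones: 6)
  rows 40-47 [x1,x2,x3=101]: 11001100  (ones: 4)
  rows 48-55 [x1,x2,x3=110]: 11111111  (ones: 8)
  rows 56-63 [x1,x2,x3=111]: 11111111  (ones: 8)
Count of 1-rows = 6+4+4+0+6+4+8+8 = 40

40


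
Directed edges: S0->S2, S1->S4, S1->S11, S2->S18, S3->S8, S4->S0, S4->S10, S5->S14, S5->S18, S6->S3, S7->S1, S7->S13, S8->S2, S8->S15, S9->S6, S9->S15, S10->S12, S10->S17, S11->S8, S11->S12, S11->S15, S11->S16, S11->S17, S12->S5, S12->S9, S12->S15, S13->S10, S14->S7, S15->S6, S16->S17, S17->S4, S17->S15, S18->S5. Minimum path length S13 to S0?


BFS layer-by-layer from S13:
  dist 0: {S13}
  dist 1: {S10}
  dist 2: {S12, S17}
  dist 3: {S4, S5, S9, S15}
  dist 4: {S0, S6, S14, S18}
  -> S0 reached at distance 4
Shortest path length = 4

4


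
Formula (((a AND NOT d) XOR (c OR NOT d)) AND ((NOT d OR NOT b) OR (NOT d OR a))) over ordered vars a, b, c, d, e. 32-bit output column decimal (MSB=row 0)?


Formula: (((a AND NOT d) XOR (c OR NOT d)) AND ((NOT d OR NOT b) OR (NOT d OR a))) over a, b, c, d, e (32 rows)
Evaluate each row (bits = a,b,c,d,e, MSB first):
  row 0 [00000]: (((0 AND NOT 0) XOR (0 OR NOT 0)) AND ((NOT 0 OR NOT 0) OR (NOT 0 OR 0))) -> 1
  row 1 [00001]: (((0 AND NOT 0) XOR (0 OR NOT 0)) AND ((NOT 0 OR NOT 0) OR (NOT 0 OR 0))) -> 1
  row 2 [00010]: (((0 AND NOT 1) XOR (0 OR NOT 1)) AND ((NOT 1 OR NOT 0) OR (NOT 1 OR 0))) -> 0
  row 3 [00011]: (((0 AND NOT 1) XOR (0 OR NOT 1)) AND ((NOT 1 OR NOT 0) OR (NOT 1 OR 0))) -> 0
  row 4 [00100]: (((0 AND NOT 0) XOR (1 OR NOT 0)) AND ((NOT 0 OR NOT 0) OR (NOT 0 OR 0))) -> 1
  row 5 [00101]: (((0 AND NOT 0) XOR (1 OR NOT 0)) AND ((NOT 0 OR NOT 0) OR (NOT 0 OR 0))) -> 1
  row 6 [00110]: (((0 AND NOT 1) XOR (1 OR NOT 1)) AND ((NOT 1 OR NOT 0) OR (NOT 1 OR 0))) -> 1
  row 7 [00111]: (((0 AND NOT 1) XOR (1 OR NOT 1)) AND ((NOT 1 OR NOT 0) OR (NOT 1 OR 0))) -> 1
  row 8 [01000]: (((0 AND NOT 0) XOR (0 OR NOT 0)) AND ((NOT 0 OR NOT 1) OR (NOT 0 OR 0))) -> 1
  row 9 [01001]: (((0 AND NOT 0) XOR (0 OR NOT 0)) AND ((NOT 0 OR NOT 1) OR (NOT 0 OR 0))) -> 1
  row 10 [01010]: (((0 AND NOT 1) XOR (0 OR NOT 1)) AND ((NOT 1 OR NOT 1) OR (NOT 1 OR 0))) -> 0
  row 11 [01011]: (((0 AND NOT 1) XOR (0 OR NOT 1)) AND ((NOT 1 OR NOT 1) OR (NOT 1 OR 0))) -> 0
  row 12 [01100]: (((0 AND NOT 0) XOR (1 OR NOT 0)) AND ((NOT 0 OR NOT 1) OR (NOT 0 OR 0))) -> 1
  row 13 [01101]: (((0 AND NOT 0) XOR (1 OR NOT 0)) AND ((NOT 0 OR NOT 1) OR (NOT 0 OR 0))) -> 1
  row 14 [01110]: (((0 AND NOT 1) XOR (1 OR NOT 1)) AND ((NOT 1 OR NOT 1) OR (NOT 1 OR 0))) -> 0
  row 15 [01111]: (((0 AND NOT 1) XOR (1 OR NOT 1)) AND ((NOT 1 OR NOT 1) OR (NOT 1 OR 0))) -> 0
  row 16 [10000]: (((1 AND NOT 0) XOR (0 OR NOT 0)) AND ((NOT 0 OR NOT 0) OR (NOT 0 OR 1))) -> 0
  row 17 [10001]: (((1 AND NOT 0) XOR (0 OR NOT 0)) AND ((NOT 0 OR NOT 0) OR (NOT 0 OR 1))) -> 0
  row 18 [10010]: (((1 AND NOT 1) XOR (0 OR NOT 1)) AND ((NOT 1 OR NOT 0) OR (NOT 1 OR 1))) -> 0
  row 19 [10011]: (((1 AND NOT 1) XOR (0 OR NOT 1)) AND ((NOT 1 OR NOT 0) OR (NOT 1 OR 1))) -> 0
  row 20 [10100]: (((1 AND NOT 0) XOR (1 OR NOT 0)) AND ((NOT 0 OR NOT 0) OR (NOT 0 OR 1))) -> 0
  row 21 [10101]: (((1 AND NOT 0) XOR (1 OR NOT 0)) AND ((NOT 0 OR NOT 0) OR (NOT 0 OR 1))) -> 0
  row 22 [10110]: (((1 AND NOT 1) XOR (1 OR NOT 1)) AND ((NOT 1 OR NOT 0) OR (NOT 1 OR 1))) -> 1
  row 23 [10111]: (((1 AND NOT 1) XOR (1 OR NOT 1)) AND ((NOT 1 OR NOT 0) OR (NOT 1 OR 1))) -> 1
  row 24 [11000]: (((1 AND NOT 0) XOR (0 OR NOT 0)) AND ((NOT 0 OR NOT 1) OR (NOT 0 OR 1))) -> 0
  row 25 [11001]: (((1 AND NOT 0) XOR (0 OR NOT 0)) AND ((NOT 0 OR NOT 1) OR (NOT 0 OR 1))) -> 0
  row 26 [11010]: (((1 AND NOT 1) XOR (0 OR NOT 1)) AND ((NOT 1 OR NOT 1) OR (NOT 1 OR 1))) -> 0
  row 27 [11011]: (((1 AND NOT 1) XOR (0 OR NOT 1)) AND ((NOT 1 OR NOT 1) OR (NOT 1 OR 1))) -> 0
  row 28 [11100]: (((1 AND NOT 0) XOR (1 OR NOT 0)) AND ((NOT 0 OR NOT 1) OR (NOT 0 OR 1))) -> 0
  row 29 [11101]: (((1 AND NOT 0) XOR (1 OR NOT 0)) AND ((NOT 0 OR NOT 1) OR (NOT 0 OR 1))) -> 0
  row 30 [11110]: (((1 AND NOT 1) XOR (1 OR NOT 1)) AND ((NOT 1 OR NOT 1) OR (NOT 1 OR 1))) -> 1
  row 31 [11111]: (((1 AND NOT 1) XOR (1 OR NOT 1)) AND ((NOT 1 OR NOT 1) OR (NOT 1 OR 1))) -> 1
Full result column, 4 rows per line (a,b,c fixed per line; d,e runs 00..11 left to right):
  rows 0-3 [a,b,c=000]: 1100  = hex C
  rows 4-7 [a,b,c=001]: 1111  = hex F
  rows 8-11 [a,b,c=010]: 1100  = hex C
  rows 12-15 [a,b,c=011]: 1100  = hex C
  rows 16-19 [a,b,c=100]: 0000  = hex 0
  rows 20-23 [a,b,c=101]: 0011  = hex 3
  rows 24-27 [a,b,c=110]: 0000  = hex 0
  rows 28-31 [a,b,c=111]: 0011  = hex 3
Output column (row 0 .. row 31) = 11001111110011000000001100000011
Output column grouped in 4s = 1100 1111 1100 1100 0000 0011 0000 0011 = 0xCFCC0303
Convert to decimal digit by digit (value = value*16 + digit):
  C -> 12
  12*16 + 15 (F) = 207
  207*16 + 12 (C) = 3324
  3324*16 + 12 (C) = 53196
  53196*16 + 0 = 851136
  851136*16 + 3 = 13618179
  13618179*16 + 0 = 217890864
  217890864*16 + 3 = 3486253827
Decimal = 3486253827

3486253827


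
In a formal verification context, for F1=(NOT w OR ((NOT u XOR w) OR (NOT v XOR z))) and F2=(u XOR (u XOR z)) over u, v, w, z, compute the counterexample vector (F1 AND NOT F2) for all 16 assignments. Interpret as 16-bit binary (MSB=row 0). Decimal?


F1 = (NOT w OR ((NOT u XOR w) OR (NOT v XOR z)))
F2 = (u XOR (u XOR z))
Counterexample to F1=>F2 is where F1=1 and F2=0.
Evaluate each row (bits = u,v,w,z, MSB first):
  row 0 [0000]: F1=1 F2=0 -> F1&~F2 -> 1
  row 1 [0001]: F1=1 F2=1 -> F1&~F2 -> 0
  row 2 [0010]: F1=1 F2=0 -> F1&~F2 -> 1
  row 3 [0011]: F1=0 F2=1 -> F1&~F2 -> 0
  row 4 [0100]: F1=1 F2=0 -> F1&~F2 -> 1
  row 5 [0101]: F1=1 F2=1 -> F1&~F2 -> 0
  row 6 [0110]: F1=0 F2=0 -> F1&~F2 -> 0
  row 7 [0111]: F1=1 F2=1 -> F1&~F2 -> 0
  row 8 [1000]: F1=1 F2=0 -> F1&~F2 -> 1
  row 9 [1001]: F1=1 F2=1 -> F1&~F2 -> 0
  row 10 [1010]: F1=1 F2=0 -> F1&~F2 -> 1
  row 11 [1011]: F1=1 F2=1 -> F1&~F2 -> 0
  row 12 [1100]: F1=1 F2=0 -> F1&~F2 -> 1
  row 13 [1101]: F1=1 F2=1 -> F1&~F2 -> 0
  row 14 [1110]: F1=1 F2=0 -> F1&~F2 -> 1
  row 15 [1111]: F1=1 F2=1 -> F1&~F2 -> 0
Full result column, 4 rows per line (u,v fixed per line; w,z runs 00..11 left to right):
  rows 0-3 [u,v=00]: 1010  = hex A
  rows 4-7 [u,v=01]: 1000  = hex 8
  rows 8-11 [u,v=10]: 1010  = hex A
  rows 12-15 [u,v=11]: 1010  = hex A
Counterexample vector (row 0 .. row 15) = 1010100010101010
Output column grouped in 4s = 1010 1000 1010 1010 = 0xA8AA
Convert to decimal digit by digit (value = value*16 + digit):
  A -> 10
  10*16 + 8 = 168
  168*16 + 10 (A) = 2698
  2698*16 + 10 (A) = 43178
Decimal = 43178

43178


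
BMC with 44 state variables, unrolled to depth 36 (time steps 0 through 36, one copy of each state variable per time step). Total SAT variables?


BMC unrolls to depth k, creating one copy of each state var for steps 0..k.
Step count = 36 + 1 = 37 (steps 0 through 36)
Vars per step = 44
Total = 44 * 37 = 1628

1628


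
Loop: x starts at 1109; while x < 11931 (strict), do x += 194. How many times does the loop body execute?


Step 1: x goes from 1109 toward 11931 by 194; the body runs while x<11931, so iterations = ceil((bound-start)/step)
Step 2: Distance=10822
Step 3: ceil(10822/194)=56

56


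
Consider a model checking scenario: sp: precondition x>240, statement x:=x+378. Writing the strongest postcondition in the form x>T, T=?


Formula: sp(P, x:=E) = exists old_x. (x = E[old_x/x]) AND P[old_x/x] (old_x is the value of x before the assignment; eliminate old_x by solving x = E[old_x/x] for old_x)
Step 1: Precondition P: x>240, i.e. old_x > 240
Step 2: Assignment gives x = old_x + 378, so old_x = x - 378
Step 3: Substitute into P: x - 378 > 240
Step 4: Simplify: x > 240+378 = 618

618


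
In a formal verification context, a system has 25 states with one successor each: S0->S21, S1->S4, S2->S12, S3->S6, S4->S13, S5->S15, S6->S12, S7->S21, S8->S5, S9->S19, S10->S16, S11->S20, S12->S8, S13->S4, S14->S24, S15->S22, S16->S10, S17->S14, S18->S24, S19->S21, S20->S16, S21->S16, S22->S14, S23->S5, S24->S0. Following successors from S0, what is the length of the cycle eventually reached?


Trace from S0 until a state repeats:
  S0 -> S21 -> S16 -> S10 -> S16
S16 first seen at step 2, revisited at step 4.
Cycle length = 4 - 2 = 2

2


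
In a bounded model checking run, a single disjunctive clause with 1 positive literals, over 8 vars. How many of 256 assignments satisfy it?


Step 1: Total=2^8=256
Step 2: Unsat when all 1 false: 2^7=128
Step 3: Sat=256-128=128

128


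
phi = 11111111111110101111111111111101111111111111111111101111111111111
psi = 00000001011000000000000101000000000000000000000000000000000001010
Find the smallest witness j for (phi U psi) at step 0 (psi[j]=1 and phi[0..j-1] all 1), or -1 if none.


(phi U psi) at 0: need smallest j with psi[j]=1 and phi[i]=1 for all i in [0,j).
Scan from step 0:
  step 0: phi=1, psi=0 -> continue
  step 1: phi=1, psi=0 -> continue
  step 2: phi=1, psi=0 -> continue
  step 3: phi=1, psi=0 -> continue
  step 7: psi=1 and phi held for [0,7) -> witness found
Witness step = 7

7


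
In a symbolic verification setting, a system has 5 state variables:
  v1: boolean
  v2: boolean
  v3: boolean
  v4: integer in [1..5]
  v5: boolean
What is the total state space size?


State space = product of domain sizes of all variables.
Domain sizes:
  v1 (boolean): 2
  v2 (boolean): 2
  v3 (boolean): 2
  v4 (integer in [1..5]): 5
  v5 (boolean): 2
Product = 2 * 2 * 2 * 5 * 2 = 80

80


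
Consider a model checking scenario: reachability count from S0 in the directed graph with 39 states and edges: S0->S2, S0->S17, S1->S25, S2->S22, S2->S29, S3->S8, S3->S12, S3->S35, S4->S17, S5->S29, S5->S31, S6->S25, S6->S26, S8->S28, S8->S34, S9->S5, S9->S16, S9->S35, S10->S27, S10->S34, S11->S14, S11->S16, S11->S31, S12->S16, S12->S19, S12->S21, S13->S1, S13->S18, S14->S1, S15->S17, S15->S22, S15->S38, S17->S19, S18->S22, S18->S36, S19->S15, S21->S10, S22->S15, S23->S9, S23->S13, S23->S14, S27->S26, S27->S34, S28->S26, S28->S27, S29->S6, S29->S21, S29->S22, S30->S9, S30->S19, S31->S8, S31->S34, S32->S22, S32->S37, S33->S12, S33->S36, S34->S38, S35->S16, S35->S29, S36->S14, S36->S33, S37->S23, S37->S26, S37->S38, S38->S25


BFS from S0:
  layer 0: {S0}
  layer 1: {S2, S17}
  layer 2: {S19, S22, S29}
  layer 3: {S6, S15, S21}
  layer 4: {S10, S25, S26, S38}
  layer 5: {S27, S34}
Reachable set: {S0, S2, S6, S10, S15, S17, S19, S21, S22, S25, S26, S27, S29, S34, S38}
Count = 15

15


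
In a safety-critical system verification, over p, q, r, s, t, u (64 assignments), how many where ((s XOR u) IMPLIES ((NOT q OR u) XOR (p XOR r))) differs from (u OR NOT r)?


F1 = ((s XOR u) IMPLIES ((NOT q OR u) XOR (p XOR r)))
F2 = (u OR NOT r)
Evaluate both on each of 64 rows (bits = p,q,r,s,t,u):
  row 0 [000000]: F1=1 F2=1 -> 0
  row 1 [000001]: F1=1 F2=1 -> 0
  row 2 [000010]: F1=1 F2=1 -> 0
  row 3 [000011]: F1=1 F2=1 -> 0
  row 4 [000100]: F1=1 F2=1 -> 0
  (every remaining row is evaluated the same way; all 64 results are listed next)
Full result column, 8 rows per line (p,q,r fixed per line; s,t,u runs 000..111 left to right):
  rows 0-7 [p,q,r=000]: 00000000  (ones: 0)
  rows 8-15 [p,q,r=001]: 11110000  (ones: 4)
  rows 16-23 [p,q,r=010]: 00001010  (ones: 2)
  rows 24-31 [p,q,r=011]: 11111010  (ones: 6)
  rows 32-39 [p,q,r=100]: 01011010  (ones: 4)
  rows 40-47 [p,q,r=101]: 10101010  (ones: 4)
  rows 48-55 [p,q,r=110]: 01010000  (ones: 2)
  rows 56-63 [p,q,r=111]: 10100000  (ones: 2)
Disagreements = 0+4+2+6+4+4+2+2 = 24

24


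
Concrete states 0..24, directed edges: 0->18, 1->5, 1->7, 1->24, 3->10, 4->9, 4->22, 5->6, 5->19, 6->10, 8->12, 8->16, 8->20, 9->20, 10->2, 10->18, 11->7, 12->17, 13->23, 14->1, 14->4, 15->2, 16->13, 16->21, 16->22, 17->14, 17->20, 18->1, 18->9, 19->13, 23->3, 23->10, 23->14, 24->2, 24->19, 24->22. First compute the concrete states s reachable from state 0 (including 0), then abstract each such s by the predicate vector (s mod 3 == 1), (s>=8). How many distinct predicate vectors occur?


BFS from 0:
Concrete reachable: {0, 1, 2, 3, 4, 5, 6, 7, 9, 10, 13, 14, 18, 19, 20, 22, 23, 24}
Abstract via predicates (s mod 3 == 1), (s>=8):
  (0,0) <- {0, 2, 3, 5, 6}
  (0,1) <- {9, 14, 18, 20, 23, 24}
  (1,0) <- {1, 4, 7}
  (1,1) <- {10, 13, 19, 22}
Distinct abstract states = 4

4


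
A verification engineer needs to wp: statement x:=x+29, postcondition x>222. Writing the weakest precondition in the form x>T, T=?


Formula: wp(x:=E, P) = P[E/x] (substitute E for x in postcondition)
Step 1: Postcondition: x>222
Step 2: Substitute x+29 for x: x+29>222
Step 3: Solve for x: x > 222-29 = 193

193


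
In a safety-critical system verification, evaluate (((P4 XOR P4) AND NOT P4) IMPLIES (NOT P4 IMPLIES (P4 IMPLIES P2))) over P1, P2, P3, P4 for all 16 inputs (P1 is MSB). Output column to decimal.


Formula: (((P4 XOR P4) AND NOT P4) IMPLIES (NOT P4 IMPLIES (P4 IMPLIES P2))) over P1, P2, P3, P4 (16 rows)
Evaluate each row (bits = P1,P2,P3,P4, MSB first):
  row 0 [0000]: (((0 XOR 0) AND NOT 0) IMPLIES (NOT 0 IMPLIES (0 IMPLIES 0))) -> 1
  row 1 [0001]: (((1 XOR 1) AND NOT 1) IMPLIES (NOT 1 IMPLIES (1 IMPLIES 0))) -> 1
  row 2 [0010]: (((0 XOR 0) AND NOT 0) IMPLIES (NOT 0 IMPLIES (0 IMPLIES 0))) -> 1
  row 3 [0011]: (((1 XOR 1) AND NOT 1) IMPLIES (NOT 1 IMPLIES (1 IMPLIES 0))) -> 1
  row 4 [0100]: (((0 XOR 0) AND NOT 0) IMPLIES (NOT 0 IMPLIES (0 IMPLIES 1))) -> 1
  row 5 [0101]: (((1 XOR 1) AND NOT 1) IMPLIES (NOT 1 IMPLIES (1 IMPLIES 1))) -> 1
  row 6 [0110]: (((0 XOR 0) AND NOT 0) IMPLIES (NOT 0 IMPLIES (0 IMPLIES 1))) -> 1
  row 7 [0111]: (((1 XOR 1) AND NOT 1) IMPLIES (NOT 1 IMPLIES (1 IMPLIES 1))) -> 1
  row 8 [1000]: (((0 XOR 0) AND NOT 0) IMPLIES (NOT 0 IMPLIES (0 IMPLIES 0))) -> 1
  row 9 [1001]: (((1 XOR 1) AND NOT 1) IMPLIES (NOT 1 IMPLIES (1 IMPLIES 0))) -> 1
  row 10 [1010]: (((0 XOR 0) AND NOT 0) IMPLIES (NOT 0 IMPLIES (0 IMPLIES 0))) -> 1
  row 11 [1011]: (((1 XOR 1) AND NOT 1) IMPLIES (NOT 1 IMPLIES (1 IMPLIES 0))) -> 1
  row 12 [1100]: (((0 XOR 0) AND NOT 0) IMPLIES (NOT 0 IMPLIES (0 IMPLIES 1))) -> 1
  row 13 [1101]: (((1 XOR 1) AND NOT 1) IMPLIES (NOT 1 IMPLIES (1 IMPLIES 1))) -> 1
  row 14 [1110]: (((0 XOR 0) AND NOT 0) IMPLIES (NOT 0 IMPLIES (0 IMPLIES 1))) -> 1
  row 15 [1111]: (((1 XOR 1) AND NOT 1) IMPLIES (NOT 1 IMPLIES (1 IMPLIES 1))) -> 1
Full result column, 4 rows per line (P1,P2 fixed per line; P3,P4 runs 00..11 left to right):
  rows 0-3 [P1,P2=00]: 1111  = hex F
  rows 4-7 [P1,P2=01]: 1111  = hex F
  rows 8-11 [P1,P2=10]: 1111  = hex F
  rows 12-15 [P1,P2=11]: 1111  = hex F
Output column (row 0 .. row 15) = 1111111111111111
Output column grouped in 4s = 1111 1111 1111 1111 = 0xFFFF
Convert to decimal digit by digit (value = value*16 + digit):
  F -> 15
  15*16 + 15 (F) = 255
  255*16 + 15 (F) = 4095
  4095*16 + 15 (F) = 65535
Decimal = 65535

65535


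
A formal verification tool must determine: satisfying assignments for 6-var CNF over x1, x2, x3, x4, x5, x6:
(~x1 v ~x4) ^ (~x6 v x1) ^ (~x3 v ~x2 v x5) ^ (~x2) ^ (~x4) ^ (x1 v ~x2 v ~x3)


CNF with 6 clauses over 6 vars (64 assignments).
An assignment satisfies CNF iff every clause has >=1 true literal.
Check each row (bits = x1,x2,x3,x4,x5,x6; clause T/F shown):
  row 0 [000000]: clauses=TTTTTT -> 1
  row 1 [000001]: clauses=TFTTTT -> 0
  row 2 [000010]: clauses=TTTTTT -> 1
  row 3 [000011]: clauses=TFTTTT -> 0
  row 4 [000100]: clauses=TTTTFT -> 0
  (every remaining row is evaluated the same way; all 64 results are listed next)
Full result column, 8 rows per line (x1,x2,x3 fixed per line; x4,x5,x6 runs 000..111 left to right):
  rows 0-7 [x1,x2,x3=000]: 10100000  (ones: 2)
  rows 8-15 [x1,x2,x3=001]: 10100000  (ones: 2)
  rows 16-23 [x1,x2,x3=010]: 00000000  (ones: 0)
  rows 24-31 [x1,x2,x3=011]: 00000000  (ones: 0)
  rows 32-39 [x1,x2,x3=100]: 11110000  (ones: 4)
  rows 40-47 [x1,x2,x3=101]: 11110000  (ones: 4)
  rows 48-55 [x1,x2,x3=110]: 00000000  (ones: 0)
  rows 56-63 [x1,x2,x3=111]: 00000000  (ones: 0)
Satisfying assignments = 2+2+0+0+4+4+0+0 = 12

12


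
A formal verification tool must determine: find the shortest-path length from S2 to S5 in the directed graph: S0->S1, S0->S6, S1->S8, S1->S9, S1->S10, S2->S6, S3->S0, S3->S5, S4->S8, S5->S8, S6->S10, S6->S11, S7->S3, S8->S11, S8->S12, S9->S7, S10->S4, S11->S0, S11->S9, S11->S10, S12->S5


BFS layer-by-layer from S2:
  dist 0: {S2}
  dist 1: {S6}
  dist 2: {S10, S11}
  dist 3: {S0, S4, S9}
  dist 4: {S1, S7, S8}
  dist 5: {S3, S12}
  dist 6: {S5}
  -> S5 reached at distance 6
Shortest path length = 6

6


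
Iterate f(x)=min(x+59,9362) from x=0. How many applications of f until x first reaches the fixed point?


Step 1: x=0, cap=9362, increment=59
Step 2: x grows by 59 each step until capped at 9362; fixed point is x=9362
Step 3: iterations = ceil(9362/59) = 159

159


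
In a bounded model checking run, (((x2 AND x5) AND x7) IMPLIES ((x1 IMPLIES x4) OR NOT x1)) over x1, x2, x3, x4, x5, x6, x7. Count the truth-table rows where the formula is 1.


Formula: (((x2 AND x5) AND x7) IMPLIES ((x1 IMPLIES x4) OR NOT x1)) over 7 vars (128 rows)
Evaluate each row (x1, x2, x3, x4, x5, x6, x7 as bits, MSB first):
  row 0 [0000000]: (((0 AND 0) AND 0) IMPLIES ((0 IMPLIES 0) OR NOT 0)) -> 1
  row 1 [0000001]: (((0 AND 0) AND 1) IMPLIES ((0 IMPLIES 0) OR NOT 0)) -> 1
  row 2 [0000010]: (((0 AND 0) AND 0) IMPLIES ((0 IMPLIES 0) OR NOT 0)) -> 1
  row 3 [0000011]: (((0 AND 0) AND 1) IMPLIES ((0 IMPLIES 0) OR NOT 0)) -> 1
  row 4 [0000100]: (((0 AND 1) AND 0) IMPLIES ((0 IMPLIES 0) OR NOT 0)) -> 1
  (every remaining row is evaluated the same way; all 128 results are listed next)
Full result column, 8 rows per line (x1,x2,x3,x4 fixed per line; x5,x6,x7 runs 000..111 left to right):
  rows 0-7 [x1,x2,x3,x4=0000]: 11111111  (ones: 8)
  rows 8-15 [x1,x2,x3,x4=0001]: 11111111  (ones: 8)
  rows 16-23 [x1,x2,x3,x4=0010]: 11111111  (ones: 8)
  rows 24-31 [x1,x2,x3,x4=0011]: 11111111  (ones: 8)
  rows 32-39 [x1,x2,x3,x4=0100]: 11111111  (ones: 8)
  rows 40-47 [x1,x2,x3,x4=0101]: 11111111  (ones: 8)
  rows 48-55 [x1,x2,x3,x4=0110]: 11111111  (ones: 8)
  rows 56-63 [x1,x2,x3,x4=0111]: 11111111  (ones: 8)
  rows 64-71 [x1,x2,x3,x4=1000]: 11111111  (ones: 8)
  rows 72-79 [x1,x2,x3,x4=1001]: 11111111  (ones: 8)
  rows 80-87 [x1,x2,x3,x4=1010]: 11111111  (ones: 8)
  rows 88-95 [x1,x2,x3,x4=1011]: 11111111  (ones: 8)
  rows 96-103 [x1,x2,x3,x4=1100]: 11111010  (ones: 6)
  rows 104-111 [x1,x2,x3,x4=1101]: 11111111  (ones: 8)
  rows 112-119 [x1,x2,x3,x4=1110]: 11111010  (ones: 6)
  rows 120-127 [x1,x2,x3,x4=1111]: 11111111  (ones: 8)
Count of 1-rows = 8+8+8+8+8+8+8+8+8+8+8+8+6+8+6+8 = 124

124


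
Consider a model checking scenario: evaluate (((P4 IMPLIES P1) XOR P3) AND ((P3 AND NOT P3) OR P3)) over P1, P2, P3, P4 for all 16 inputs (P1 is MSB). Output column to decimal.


Formula: (((P4 IMPLIES P1) XOR P3) AND ((P3 AND NOT P3) OR P3)) over P1, P2, P3, P4 (16 rows)
Evaluate each row (bits = P1,P2,P3,P4, MSB first):
  row 0 [0000]: (((0 IMPLIES 0) XOR 0) AND ((0 AND NOT 0) OR 0)) -> 0
  row 1 [0001]: (((1 IMPLIES 0) XOR 0) AND ((0 AND NOT 0) OR 0)) -> 0
  row 2 [0010]: (((0 IMPLIES 0) XOR 1) AND ((1 AND NOT 1) OR 1)) -> 0
  row 3 [0011]: (((1 IMPLIES 0) XOR 1) AND ((1 AND NOT 1) OR 1)) -> 1
  row 4 [0100]: (((0 IMPLIES 0) XOR 0) AND ((0 AND NOT 0) OR 0)) -> 0
  row 5 [0101]: (((1 IMPLIES 0) XOR 0) AND ((0 AND NOT 0) OR 0)) -> 0
  row 6 [0110]: (((0 IMPLIES 0) XOR 1) AND ((1 AND NOT 1) OR 1)) -> 0
  row 7 [0111]: (((1 IMPLIES 0) XOR 1) AND ((1 AND NOT 1) OR 1)) -> 1
  row 8 [1000]: (((0 IMPLIES 1) XOR 0) AND ((0 AND NOT 0) OR 0)) -> 0
  row 9 [1001]: (((1 IMPLIES 1) XOR 0) AND ((0 AND NOT 0) OR 0)) -> 0
  row 10 [1010]: (((0 IMPLIES 1) XOR 1) AND ((1 AND NOT 1) OR 1)) -> 0
  row 11 [1011]: (((1 IMPLIES 1) XOR 1) AND ((1 AND NOT 1) OR 1)) -> 0
  row 12 [1100]: (((0 IMPLIES 1) XOR 0) AND ((0 AND NOT 0) OR 0)) -> 0
  row 13 [1101]: (((1 IMPLIES 1) XOR 0) AND ((0 AND NOT 0) OR 0)) -> 0
  row 14 [1110]: (((0 IMPLIES 1) XOR 1) AND ((1 AND NOT 1) OR 1)) -> 0
  row 15 [1111]: (((1 IMPLIES 1) XOR 1) AND ((1 AND NOT 1) OR 1)) -> 0
Full result column, 4 rows per line (P1,P2 fixed per line; P3,P4 runs 00..11 left to right):
  rows 0-3 [P1,P2=00]: 0001  = hex 1
  rows 4-7 [P1,P2=01]: 0001  = hex 1
  rows 8-11 [P1,P2=10]: 0000  = hex 0
  rows 12-15 [P1,P2=11]: 0000  = hex 0
Output column (row 0 .. row 15) = 0001000100000000
Output column grouped in 4s = 0001 0001 0000 0000 = 0x1100
Convert to decimal digit by digit (value = value*16 + digit):
  1 -> 1
  1*16 + 1 = 17
  17*16 + 0 = 272
  272*16 + 0 = 4352
Decimal = 4352

4352


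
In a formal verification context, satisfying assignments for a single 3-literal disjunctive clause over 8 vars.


Step 1: Total=2^8=256
Step 2: Unsat when all 3 false: 2^5=32
Step 3: Sat=256-32=224

224


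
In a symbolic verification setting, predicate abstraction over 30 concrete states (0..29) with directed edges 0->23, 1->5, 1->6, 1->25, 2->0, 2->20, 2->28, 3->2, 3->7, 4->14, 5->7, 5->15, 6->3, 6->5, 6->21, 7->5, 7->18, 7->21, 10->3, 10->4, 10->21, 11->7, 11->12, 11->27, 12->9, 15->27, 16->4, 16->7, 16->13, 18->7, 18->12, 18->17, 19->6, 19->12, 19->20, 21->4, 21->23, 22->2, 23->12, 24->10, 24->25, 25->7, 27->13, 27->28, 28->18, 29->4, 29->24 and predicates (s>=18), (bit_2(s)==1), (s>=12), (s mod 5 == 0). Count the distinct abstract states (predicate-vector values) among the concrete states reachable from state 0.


BFS from 0:
Concrete reachable: {0, 9, 12, 23}
Abstract via predicates (s>=18), (bit_2(s)==1), (s>=12), (s mod 5 == 0):
  (0,0,0,0) <- {9}
  (0,0,0,1) <- {0}
  (0,1,1,0) <- {12}
  (1,1,1,0) <- {23}
Distinct abstract states = 4

4


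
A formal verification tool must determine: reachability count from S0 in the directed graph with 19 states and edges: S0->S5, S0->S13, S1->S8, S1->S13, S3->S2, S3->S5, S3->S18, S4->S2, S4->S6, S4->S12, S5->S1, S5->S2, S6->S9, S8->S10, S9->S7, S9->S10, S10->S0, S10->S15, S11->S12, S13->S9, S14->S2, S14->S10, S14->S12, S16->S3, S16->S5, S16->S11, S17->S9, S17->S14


BFS from S0:
  layer 0: {S0}
  layer 1: {S5, S13}
  layer 2: {S1, S2, S9}
  layer 3: {S7, S8, S10}
  layer 4: {S15}
Reachable set: {S0, S1, S2, S5, S7, S8, S9, S10, S13, S15}
Count = 10

10


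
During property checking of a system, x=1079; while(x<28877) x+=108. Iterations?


Step 1: x goes from 1079 toward 28877 by 108; the body runs while x<28877, so iterations = ceil((bound-start)/step)
Step 2: Distance=27798
Step 3: ceil(27798/108)=258

258


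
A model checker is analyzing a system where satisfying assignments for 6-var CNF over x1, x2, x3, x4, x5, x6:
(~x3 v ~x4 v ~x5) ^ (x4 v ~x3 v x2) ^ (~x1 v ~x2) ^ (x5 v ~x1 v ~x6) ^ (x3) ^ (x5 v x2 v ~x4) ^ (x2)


CNF with 7 clauses over 6 vars (64 assignments).
An assignment satisfies CNF iff every clause has >=1 true literal.
Check each row (bits = x1,x2,x3,x4,x5,x6; clause T/F shown):
  row 0 [000000]: clauses=TTTTFTF -> 0
  row 1 [000001]: clauses=TTTTFTF -> 0
  row 2 [000010]: clauses=TTTTFTF -> 0
  row 3 [000011]: clauses=TTTTFTF -> 0
  row 4 [000100]: clauses=TTTTFFF -> 0
  (every remaining row is evaluated the same way; all 64 results are listed next)
Full result column, 8 rows per line (x1,x2,x3 fixed per line; x4,x5,x6 runs 000..111 left to right):
  rows 0-7 [x1,x2,x3=000]: 00000000  (ones: 0)
  rows 8-15 [x1,x2,x3=001]: 00000000  (ones: 0)
  rows 16-23 [x1,x2,x3=010]: 00000000  (ones: 0)
  rows 24-31 [x1,x2,x3=011]: 11111100  (ones: 6)
  rows 32-39 [x1,x2,x3=100]: 00000000  (ones: 0)
  rows 40-47 [x1,x2,x3=101]: 00000000  (ones: 0)
  rows 48-55 [x1,x2,x3=110]: 00000000  (ones: 0)
  rows 56-63 [x1,x2,x3=111]: 00000000  (ones: 0)
Satisfying assignments = 0+0+0+6+0+0+0+0 = 6

6


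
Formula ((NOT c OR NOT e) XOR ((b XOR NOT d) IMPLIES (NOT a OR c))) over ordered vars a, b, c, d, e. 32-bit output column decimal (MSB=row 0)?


Formula: ((NOT c OR NOT e) XOR ((b XOR NOT d) IMPLIES (NOT a OR c))) over a, b, c, d, e (32 rows)
Evaluate each row (bits = a,b,c,d,e, MSB first):
  row 0 [00000]: ((NOT 0 OR NOT 0) XOR ((0 XOR NOT 0) IMPLIES (NOT 0 OR 0))) -> 0
  row 1 [00001]: ((NOT 0 OR NOT 1) XOR ((0 XOR NOT 0) IMPLIES (NOT 0 OR 0))) -> 0
  row 2 [00010]: ((NOT 0 OR NOT 0) XOR ((0 XOR NOT 1) IMPLIES (NOT 0 OR 0))) -> 0
  row 3 [00011]: ((NOT 0 OR NOT 1) XOR ((0 XOR NOT 1) IMPLIES (NOT 0 OR 0))) -> 0
  row 4 [00100]: ((NOT 1 OR NOT 0) XOR ((0 XOR NOT 0) IMPLIES (NOT 0 OR 1))) -> 0
  row 5 [00101]: ((NOT 1 OR NOT 1) XOR ((0 XOR NOT 0) IMPLIES (NOT 0 OR 1))) -> 1
  row 6 [00110]: ((NOT 1 OR NOT 0) XOR ((0 XOR NOT 1) IMPLIES (NOT 0 OR 1))) -> 0
  row 7 [00111]: ((NOT 1 OR NOT 1) XOR ((0 XOR NOT 1) IMPLIES (NOT 0 OR 1))) -> 1
  row 8 [01000]: ((NOT 0 OR NOT 0) XOR ((1 XOR NOT 0) IMPLIES (NOT 0 OR 0))) -> 0
  row 9 [01001]: ((NOT 0 OR NOT 1) XOR ((1 XOR NOT 0) IMPLIES (NOT 0 OR 0))) -> 0
  row 10 [01010]: ((NOT 0 OR NOT 0) XOR ((1 XOR NOT 1) IMPLIES (NOT 0 OR 0))) -> 0
  row 11 [01011]: ((NOT 0 OR NOT 1) XOR ((1 XOR NOT 1) IMPLIES (NOT 0 OR 0))) -> 0
  row 12 [01100]: ((NOT 1 OR NOT 0) XOR ((1 XOR NOT 0) IMPLIES (NOT 0 OR 1))) -> 0
  row 13 [01101]: ((NOT 1 OR NOT 1) XOR ((1 XOR NOT 0) IMPLIES (NOT 0 OR 1))) -> 1
  row 14 [01110]: ((NOT 1 OR NOT 0) XOR ((1 XOR NOT 1) IMPLIES (NOT 0 OR 1))) -> 0
  row 15 [01111]: ((NOT 1 OR NOT 1) XOR ((1 XOR NOT 1) IMPLIES (NOT 0 OR 1))) -> 1
  row 16 [10000]: ((NOT 0 OR NOT 0) XOR ((0 XOR NOT 0) IMPLIES (NOT 1 OR 0))) -> 1
  row 17 [10001]: ((NOT 0 OR NOT 1) XOR ((0 XOR NOT 0) IMPLIES (NOT 1 OR 0))) -> 1
  row 18 [10010]: ((NOT 0 OR NOT 0) XOR ((0 XOR NOT 1) IMPLIES (NOT 1 OR 0))) -> 0
  row 19 [10011]: ((NOT 0 OR NOT 1) XOR ((0 XOR NOT 1) IMPLIES (NOT 1 OR 0))) -> 0
  row 20 [10100]: ((NOT 1 OR NOT 0) XOR ((0 XOR NOT 0) IMPLIES (NOT 1 OR 1))) -> 0
  row 21 [10101]: ((NOT 1 OR NOT 1) XOR ((0 XOR NOT 0) IMPLIES (NOT 1 OR 1))) -> 1
  row 22 [10110]: ((NOT 1 OR NOT 0) XOR ((0 XOR NOT 1) IMPLIES (NOT 1 OR 1))) -> 0
  row 23 [10111]: ((NOT 1 OR NOT 1) XOR ((0 XOR NOT 1) IMPLIES (NOT 1 OR 1))) -> 1
  row 24 [11000]: ((NOT 0 OR NOT 0) XOR ((1 XOR NOT 0) IMPLIES (NOT 1 OR 0))) -> 0
  row 25 [11001]: ((NOT 0 OR NOT 1) XOR ((1 XOR NOT 0) IMPLIES (NOT 1 OR 0))) -> 0
  row 26 [11010]: ((NOT 0 OR NOT 0) XOR ((1 XOR NOT 1) IMPLIES (NOT 1 OR 0))) -> 1
  row 27 [11011]: ((NOT 0 OR NOT 1) XOR ((1 XOR NOT 1) IMPLIES (NOT 1 OR 0))) -> 1
  row 28 [11100]: ((NOT 1 OR NOT 0) XOR ((1 XOR NOT 0) IMPLIES (NOT 1 OR 1))) -> 0
  row 29 [11101]: ((NOT 1 OR NOT 1) XOR ((1 XOR NOT 0) IMPLIES (NOT 1 OR 1))) -> 1
  row 30 [11110]: ((NOT 1 OR NOT 0) XOR ((1 XOR NOT 1) IMPLIES (NOT 1 OR 1))) -> 0
  row 31 [11111]: ((NOT 1 OR NOT 1) XOR ((1 XOR NOT 1) IMPLIES (NOT 1 OR 1))) -> 1
Full result column, 4 rows per line (a,b,c fixed per line; d,e runs 00..11 left to right):
  rows 0-3 [a,b,c=000]: 0000  = hex 0
  rows 4-7 [a,b,c=001]: 0101  = hex 5
  rows 8-11 [a,b,c=010]: 0000  = hex 0
  rows 12-15 [a,b,c=011]: 0101  = hex 5
  rows 16-19 [a,b,c=100]: 1100  = hex C
  rows 20-23 [a,b,c=101]: 0101  = hex 5
  rows 24-27 [a,b,c=110]: 0011  = hex 3
  rows 28-31 [a,b,c=111]: 0101  = hex 5
Output column (row 0 .. row 31) = 00000101000001011100010100110101
Output column grouped in 4s = 0000 0101 0000 0101 1100 0101 0011 0101 = 0x0505C535
Convert to decimal digit by digit (value = value*16 + digit):
  0 -> 0
  0*16 + 5 = 5
  5*16 + 0 = 80
  80*16 + 5 = 1285
  1285*16 + 12 (C) = 20572
  20572*16 + 5 = 329157
  329157*16 + 3 = 5266515
  5266515*16 + 5 = 84264245
Decimal = 84264245

84264245


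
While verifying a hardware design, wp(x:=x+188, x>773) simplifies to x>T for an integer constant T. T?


Formula: wp(x:=E, P) = P[E/x] (substitute E for x in postcondition)
Step 1: Postcondition: x>773
Step 2: Substitute x+188 for x: x+188>773
Step 3: Solve for x: x > 773-188 = 585

585


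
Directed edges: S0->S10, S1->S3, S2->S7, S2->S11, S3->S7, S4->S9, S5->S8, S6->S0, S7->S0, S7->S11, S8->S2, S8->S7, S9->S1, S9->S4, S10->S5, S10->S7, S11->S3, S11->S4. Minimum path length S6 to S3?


BFS layer-by-layer from S6:
  dist 0: {S6}
  dist 1: {S0}
  dist 2: {S10}
  dist 3: {S5, S7}
  dist 4: {S8, S11}
  dist 5: {S2, S3, S4}
  -> S3 reached at distance 5
Shortest path length = 5

5


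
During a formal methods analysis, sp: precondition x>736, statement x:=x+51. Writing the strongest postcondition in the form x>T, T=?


Formula: sp(P, x:=E) = exists old_x. (x = E[old_x/x]) AND P[old_x/x] (old_x is the value of x before the assignment; eliminate old_x by solving x = E[old_x/x] for old_x)
Step 1: Precondition P: x>736, i.e. old_x > 736
Step 2: Assignment gives x = old_x + 51, so old_x = x - 51
Step 3: Substitute into P: x - 51 > 736
Step 4: Simplify: x > 736+51 = 787

787


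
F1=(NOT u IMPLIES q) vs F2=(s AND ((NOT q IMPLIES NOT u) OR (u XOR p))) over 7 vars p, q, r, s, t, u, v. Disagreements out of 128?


F1 = (NOT u IMPLIES q)
F2 = (s AND ((NOT q IMPLIES NOT u) OR (u XOR p)))
Evaluate both on each of 128 rows (bits = p,q,r,s,t,u,v):
  row 0 [0000000]: F1=0 F2=0 -> 0
  row 1 [0000001]: F1=0 F2=0 -> 0
  row 2 [0000010]: F1=1 F2=0 (differ) -> 1
  row 3 [0000011]: F1=1 F2=0 (differ) -> 1
  row 4 [0000100]: F1=0 F2=0 -> 0
  (every remaining row is evaluated the same way; all 128 results are listed next)
Full result column, 8 rows per line (p,q,r,s fixed per line; t,u,v runs 000..111 left to right):
  rows 0-7 [p,q,r,s=0000]: 00110011  (ones: 4)
  rows 8-15 [p,q,r,s=0001]: 11001100  (ones: 4)
  rows 16-23 [p,q,r,s=0010]: 00110011  (ones: 4)
  rows 24-31 [p,q,r,s=0011]: 11001100  (ones: 4)
  rows 32-39 [p,q,r,s=0100]: 11111111  (ones: 8)
  rows 40-47 [p,q,r,s=0101]: 00000000  (ones: 0)
  rows 48-55 [p,q,r,s=0110]: 11111111  (ones: 8)
  rows 56-63 [p,q,r,s=0111]: 00000000  (ones: 0)
  rows 64-71 [p,q,r,s=1000]: 00110011  (ones: 4)
  rows 72-79 [p,q,r,s=1001]: 11111111  (ones: 8)
  rows 80-87 [p,q,r,s=1010]: 00110011  (ones: 4)
  rows 88-95 [p,q,r,s=1011]: 11111111  (ones: 8)
  rows 96-103 [p,q,r,s=1100]: 11111111  (ones: 8)
  rows 104-111 [p,q,r,s=1101]: 00000000  (ones: 0)
  rows 112-119 [p,q,r,s=1110]: 11111111  (ones: 8)
  rows 120-127 [p,q,r,s=1111]: 00000000  (ones: 0)
Disagreements = 4+4+4+4+8+0+8+0+4+8+4+8+8+0+8+0 = 72

72


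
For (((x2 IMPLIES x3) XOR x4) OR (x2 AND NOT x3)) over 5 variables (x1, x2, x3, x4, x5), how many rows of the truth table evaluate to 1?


Formula: (((x2 IMPLIES x3) XOR x4) OR (x2 AND NOT x3)) over 5 vars (32 rows)
Evaluate each row (x1, x2, x3, x4, x5 as bits, MSB first):
  row 0 [00000]: (((0 IMPLIES 0) XOR 0) OR (0 AND NOT 0)) -> 1
  row 1 [00001]: (((0 IMPLIES 0) XOR 0) OR (0 AND NOT 0)) -> 1
  row 2 [00010]: (((0 IMPLIES 0) XOR 1) OR (0 AND NOT 0)) -> 0
  row 3 [00011]: (((0 IMPLIES 0) XOR 1) OR (0 AND NOT 0)) -> 0
  row 4 [00100]: (((0 IMPLIES 1) XOR 0) OR (0 AND NOT 1)) -> 1
  row 5 [00101]: (((0 IMPLIES 1) XOR 0) OR (0 AND NOT 1)) -> 1
  row 6 [00110]: (((0 IMPLIES 1) XOR 1) OR (0 AND NOT 1)) -> 0
  row 7 [00111]: (((0 IMPLIES 1) XOR 1) OR (0 AND NOT 1)) -> 0
  row 8 [01000]: (((1 IMPLIES 0) XOR 0) OR (1 AND NOT 0)) -> 1
  row 9 [01001]: (((1 IMPLIES 0) XOR 0) OR (1 AND NOT 0)) -> 1
  row 10 [01010]: (((1 IMPLIES 0) XOR 1) OR (1 AND NOT 0)) -> 1
  row 11 [01011]: (((1 IMPLIES 0) XOR 1) OR (1 AND NOT 0)) -> 1
  row 12 [01100]: (((1 IMPLIES 1) XOR 0) OR (1 AND NOT 1)) -> 1
  row 13 [01101]: (((1 IMPLIES 1) XOR 0) OR (1 AND NOT 1)) -> 1
  row 14 [01110]: (((1 IMPLIES 1) XOR 1) OR (1 AND NOT 1)) -> 0
  row 15 [01111]: (((1 IMPLIES 1) XOR 1) OR (1 AND NOT 1)) -> 0
  row 16 [10000]: (((0 IMPLIES 0) XOR 0) OR (0 AND NOT 0)) -> 1
  row 17 [10001]: (((0 IMPLIES 0) XOR 0) OR (0 AND NOT 0)) -> 1
  row 18 [10010]: (((0 IMPLIES 0) XOR 1) OR (0 AND NOT 0)) -> 0
  row 19 [10011]: (((0 IMPLIES 0) XOR 1) OR (0 AND NOT 0)) -> 0
  row 20 [10100]: (((0 IMPLIES 1) XOR 0) OR (0 AND NOT 1)) -> 1
  row 21 [10101]: (((0 IMPLIES 1) XOR 0) OR (0 AND NOT 1)) -> 1
  row 22 [10110]: (((0 IMPLIES 1) XOR 1) OR (0 AND NOT 1)) -> 0
  row 23 [10111]: (((0 IMPLIES 1) XOR 1) OR (0 AND NOT 1)) -> 0
  row 24 [11000]: (((1 IMPLIES 0) XOR 0) OR (1 AND NOT 0)) -> 1
  row 25 [11001]: (((1 IMPLIES 0) XOR 0) OR (1 AND NOT 0)) -> 1
  row 26 [11010]: (((1 IMPLIES 0) XOR 1) OR (1 AND NOT 0)) -> 1
  row 27 [11011]: (((1 IMPLIES 0) XOR 1) OR (1 AND NOT 0)) -> 1
  row 28 [11100]: (((1 IMPLIES 1) XOR 0) OR (1 AND NOT 1)) -> 1
  row 29 [11101]: (((1 IMPLIES 1) XOR 0) OR (1 AND NOT 1)) -> 1
  row 30 [11110]: (((1 IMPLIES 1) XOR 1) OR (1 AND NOT 1)) -> 0
  row 31 [11111]: (((1 IMPLIES 1) XOR 1) OR (1 AND NOT 1)) -> 0
Full result column, 8 rows per line (x1,x2 fixed per line; x3,x4,x5 runs 000..111 left to right):
  rows 0-7 [x1,x2=00]: 11001100  (ones: 4)
  rows 8-15 [x1,x2=01]: 11111100  (ones: 6)
  rows 16-23 [x1,x2=10]: 11001100  (ones: 4)
  rows 24-31 [x1,x2=11]: 11111100  (ones: 6)
Count of 1-rows = 4+6+4+6 = 20

20


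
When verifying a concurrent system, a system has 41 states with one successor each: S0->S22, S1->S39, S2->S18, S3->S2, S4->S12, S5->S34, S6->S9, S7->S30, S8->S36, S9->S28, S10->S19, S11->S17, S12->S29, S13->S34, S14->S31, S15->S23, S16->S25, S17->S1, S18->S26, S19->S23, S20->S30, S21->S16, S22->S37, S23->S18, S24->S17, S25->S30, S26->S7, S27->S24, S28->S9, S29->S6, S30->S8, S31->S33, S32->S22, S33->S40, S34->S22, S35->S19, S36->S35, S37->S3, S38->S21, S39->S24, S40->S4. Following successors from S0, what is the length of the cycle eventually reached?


Trace from S0 until a state repeats:
  S0 -> S22 -> S37 -> S3 -> S2 -> S18 -> S26 -> S7 -> S30 -> S8 -> S36 -> S35 -> S19 -> S23 -> S18
S18 first seen at step 5, revisited at step 14.
Cycle length = 14 - 5 = 9

9


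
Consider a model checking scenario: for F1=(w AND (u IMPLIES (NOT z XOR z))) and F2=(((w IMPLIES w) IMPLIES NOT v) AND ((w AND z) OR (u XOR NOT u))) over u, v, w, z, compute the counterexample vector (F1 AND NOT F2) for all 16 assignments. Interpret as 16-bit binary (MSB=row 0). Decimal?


F1 = (w AND (u IMPLIES (NOT z XOR z)))
F2 = (((w IMPLIES w) IMPLIES NOT v) AND ((w AND z) OR (u XOR NOT u)))
Counterexample to F1=>F2 is where F1=1 and F2=0.
Evaluate each row (bits = u,v,w,z, MSB first):
  row 0 [0000]: F1=0 F2=1 -> F1&~F2 -> 0
  row 1 [0001]: F1=0 F2=1 -> F1&~F2 -> 0
  row 2 [0010]: F1=1 F2=1 -> F1&~F2 -> 0
  row 3 [0011]: F1=1 F2=1 -> F1&~F2 -> 0
  row 4 [0100]: F1=0 F2=0 -> F1&~F2 -> 0
  row 5 [0101]: F1=0 F2=0 -> F1&~F2 -> 0
  row 6 [0110]: F1=1 F2=0 -> F1&~F2 -> 1
  row 7 [0111]: F1=1 F2=0 -> F1&~F2 -> 1
  row 8 [1000]: F1=0 F2=1 -> F1&~F2 -> 0
  row 9 [1001]: F1=0 F2=1 -> F1&~F2 -> 0
  row 10 [1010]: F1=1 F2=1 -> F1&~F2 -> 0
  row 11 [1011]: F1=1 F2=1 -> F1&~F2 -> 0
  row 12 [1100]: F1=0 F2=0 -> F1&~F2 -> 0
  row 13 [1101]: F1=0 F2=0 -> F1&~F2 -> 0
  row 14 [1110]: F1=1 F2=0 -> F1&~F2 -> 1
  row 15 [1111]: F1=1 F2=0 -> F1&~F2 -> 1
Full result column, 4 rows per line (u,v fixed per line; w,z runs 00..11 left to right):
  rows 0-3 [u,v=00]: 0000  = hex 0
  rows 4-7 [u,v=01]: 0011  = hex 3
  rows 8-11 [u,v=10]: 0000  = hex 0
  rows 12-15 [u,v=11]: 0011  = hex 3
Counterexample vector (row 0 .. row 15) = 0000001100000011
Output column grouped in 4s = 0000 0011 0000 0011 = 0x0303
Convert to decimal digit by digit (value = value*16 + digit):
  0 -> 0
  0*16 + 3 = 3
  3*16 + 0 = 48
  48*16 + 3 = 771
Decimal = 771

771
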